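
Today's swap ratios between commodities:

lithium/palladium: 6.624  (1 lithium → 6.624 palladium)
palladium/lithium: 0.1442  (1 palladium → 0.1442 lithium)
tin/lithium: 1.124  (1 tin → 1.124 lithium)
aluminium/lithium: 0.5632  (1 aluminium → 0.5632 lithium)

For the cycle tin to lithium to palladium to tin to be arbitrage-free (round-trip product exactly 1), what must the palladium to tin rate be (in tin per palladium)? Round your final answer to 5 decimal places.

Known legs of the cycle: 1.124 × 6.624 = 7.445376
For no arbitrage the full-cycle product must be 1, so the missing rate is 1 / 7.445376 ≈ 0.1343116.

0.13431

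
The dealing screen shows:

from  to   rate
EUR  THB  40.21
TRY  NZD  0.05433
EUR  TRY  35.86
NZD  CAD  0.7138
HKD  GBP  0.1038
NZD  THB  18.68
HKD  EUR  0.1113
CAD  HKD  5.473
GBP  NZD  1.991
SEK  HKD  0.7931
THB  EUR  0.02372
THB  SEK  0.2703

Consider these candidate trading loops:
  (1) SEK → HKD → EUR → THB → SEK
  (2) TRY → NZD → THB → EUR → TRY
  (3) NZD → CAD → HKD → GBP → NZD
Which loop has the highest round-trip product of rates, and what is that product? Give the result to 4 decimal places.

(1) 0.7931 × 0.1113 × 40.21 × 0.2703 = 0.95941
(2) 0.05433 × 18.68 × 0.02372 × 35.86 = 0.86326
(3) 0.7138 × 5.473 × 0.1038 × 1.991 = 0.80737
Highest is cycle (1) at 0.9594 (≤1, no arbitrage).

0.9594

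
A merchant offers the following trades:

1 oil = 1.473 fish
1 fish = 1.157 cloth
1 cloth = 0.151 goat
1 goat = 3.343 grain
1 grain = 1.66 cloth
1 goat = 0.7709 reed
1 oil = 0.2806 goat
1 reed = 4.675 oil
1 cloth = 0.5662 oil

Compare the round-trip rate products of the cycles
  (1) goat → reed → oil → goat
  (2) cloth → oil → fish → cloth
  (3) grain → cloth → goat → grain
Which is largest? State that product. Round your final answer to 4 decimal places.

(1) 0.7709 × 4.675 × 0.2806 = 1.01127
(2) 0.5662 × 1.473 × 1.157 = 0.96495
(3) 1.66 × 0.151 × 3.343 = 0.83796
Highest is cycle (1) at 1.0113 (>1, arbitrage).

1.0113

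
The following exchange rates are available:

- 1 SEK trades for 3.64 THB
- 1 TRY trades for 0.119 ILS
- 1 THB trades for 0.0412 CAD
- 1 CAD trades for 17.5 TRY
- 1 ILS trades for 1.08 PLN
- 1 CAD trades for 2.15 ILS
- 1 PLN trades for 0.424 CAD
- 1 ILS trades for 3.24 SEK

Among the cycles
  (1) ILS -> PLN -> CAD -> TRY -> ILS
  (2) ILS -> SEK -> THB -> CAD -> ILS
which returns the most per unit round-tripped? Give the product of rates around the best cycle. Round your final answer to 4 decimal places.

(1) 1.08 × 0.424 × 17.5 × 0.119 = 0.95362
(2) 3.24 × 3.64 × 0.0412 × 2.15 = 1.04468
Highest is cycle (2) at 1.0447 (>1, arbitrage).

1.0447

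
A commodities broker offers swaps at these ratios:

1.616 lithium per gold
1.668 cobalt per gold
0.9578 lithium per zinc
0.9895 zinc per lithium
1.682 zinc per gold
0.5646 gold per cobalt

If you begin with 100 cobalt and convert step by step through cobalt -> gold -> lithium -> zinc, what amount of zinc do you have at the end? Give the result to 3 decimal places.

100 cobalt × 0.5646 = 56.46 gold
56.46 gold × 1.616 = 91.23936 lithium
91.23936 lithium × 0.9895 = 90.28134672 zinc

90.281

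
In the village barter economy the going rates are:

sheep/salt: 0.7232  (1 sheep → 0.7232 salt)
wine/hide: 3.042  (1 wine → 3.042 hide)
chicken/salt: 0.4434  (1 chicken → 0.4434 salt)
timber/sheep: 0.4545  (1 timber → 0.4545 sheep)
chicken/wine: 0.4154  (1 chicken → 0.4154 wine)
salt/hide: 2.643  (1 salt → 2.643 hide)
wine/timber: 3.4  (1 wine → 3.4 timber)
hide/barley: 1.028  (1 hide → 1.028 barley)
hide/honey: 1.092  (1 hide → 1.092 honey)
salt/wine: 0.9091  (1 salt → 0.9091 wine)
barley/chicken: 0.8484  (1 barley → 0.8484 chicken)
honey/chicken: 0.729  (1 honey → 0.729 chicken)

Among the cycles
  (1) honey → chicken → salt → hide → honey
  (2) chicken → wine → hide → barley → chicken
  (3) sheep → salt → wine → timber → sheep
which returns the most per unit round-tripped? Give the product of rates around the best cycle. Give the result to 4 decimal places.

1.1021

(1) 0.729 × 0.4434 × 2.643 × 1.092 = 0.93292
(2) 0.4154 × 3.042 × 1.028 × 0.8484 = 1.10210
(3) 0.7232 × 0.9091 × 3.4 × 0.4545 = 1.01597
Highest is cycle (2) at 1.1021 (>1, arbitrage).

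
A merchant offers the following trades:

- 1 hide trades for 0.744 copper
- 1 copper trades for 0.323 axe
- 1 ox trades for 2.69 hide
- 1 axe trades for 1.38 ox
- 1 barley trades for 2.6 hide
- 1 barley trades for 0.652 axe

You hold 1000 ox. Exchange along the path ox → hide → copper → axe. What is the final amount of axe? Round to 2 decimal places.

646.44

1000 ox × 2.69 = 2690 hide
2690 hide × 0.744 = 2001.36 copper
2001.36 copper × 0.323 = 646.43928 axe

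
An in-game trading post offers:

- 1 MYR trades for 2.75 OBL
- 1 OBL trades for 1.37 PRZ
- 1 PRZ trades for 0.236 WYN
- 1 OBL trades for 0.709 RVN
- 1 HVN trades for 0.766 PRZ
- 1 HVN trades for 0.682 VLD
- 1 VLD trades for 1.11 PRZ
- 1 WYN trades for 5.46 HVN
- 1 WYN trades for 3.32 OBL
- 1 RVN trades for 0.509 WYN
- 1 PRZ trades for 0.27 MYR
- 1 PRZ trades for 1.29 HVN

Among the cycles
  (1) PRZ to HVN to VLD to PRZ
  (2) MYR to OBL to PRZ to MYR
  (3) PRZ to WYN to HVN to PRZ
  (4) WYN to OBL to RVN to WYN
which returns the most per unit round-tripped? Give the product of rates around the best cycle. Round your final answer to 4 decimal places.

1.1981

(1) 1.29 × 0.682 × 1.11 = 0.97656
(2) 2.75 × 1.37 × 0.27 = 1.01723
(3) 0.236 × 5.46 × 0.766 = 0.98704
(4) 3.32 × 0.709 × 0.509 = 1.19812
Highest is cycle (4) at 1.1981 (>1, arbitrage).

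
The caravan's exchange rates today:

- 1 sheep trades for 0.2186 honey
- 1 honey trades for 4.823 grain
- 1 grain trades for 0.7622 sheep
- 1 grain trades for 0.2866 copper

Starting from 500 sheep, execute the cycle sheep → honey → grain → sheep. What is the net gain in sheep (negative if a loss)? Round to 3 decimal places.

500 sheep × 0.2186 = 109.3 honey
109.3 honey × 4.823 = 527.1539 grain
527.1539 grain × 0.7622 = 401.79670258 sheep
Net change: 401.79670258 − 500 = -98.20329742 sheep

-98.203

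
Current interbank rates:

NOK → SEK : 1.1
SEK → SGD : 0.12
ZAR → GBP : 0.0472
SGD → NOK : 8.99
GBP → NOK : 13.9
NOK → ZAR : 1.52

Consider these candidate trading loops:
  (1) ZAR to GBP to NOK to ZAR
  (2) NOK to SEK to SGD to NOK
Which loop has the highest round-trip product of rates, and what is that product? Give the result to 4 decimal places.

1.1867

(1) 0.0472 × 13.9 × 1.52 = 0.99724
(2) 1.1 × 0.12 × 8.99 = 1.18668
Highest is cycle (2) at 1.1867 (>1, arbitrage).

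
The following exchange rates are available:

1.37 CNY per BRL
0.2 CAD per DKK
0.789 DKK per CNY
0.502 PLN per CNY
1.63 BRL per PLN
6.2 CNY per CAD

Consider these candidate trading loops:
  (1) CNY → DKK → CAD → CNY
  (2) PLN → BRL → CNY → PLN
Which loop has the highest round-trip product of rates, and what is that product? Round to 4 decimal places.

(1) 0.789 × 0.2 × 6.2 = 0.97836
(2) 1.63 × 1.37 × 0.502 = 1.12102
Highest is cycle (2) at 1.1210 (>1, arbitrage).

1.1210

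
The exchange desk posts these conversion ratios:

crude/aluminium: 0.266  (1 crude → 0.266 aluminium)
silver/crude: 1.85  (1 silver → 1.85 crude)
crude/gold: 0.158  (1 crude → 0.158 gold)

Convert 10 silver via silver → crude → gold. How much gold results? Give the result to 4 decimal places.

2.9230

10 silver × 1.85 = 18.5 crude
18.5 crude × 0.158 = 2.923 gold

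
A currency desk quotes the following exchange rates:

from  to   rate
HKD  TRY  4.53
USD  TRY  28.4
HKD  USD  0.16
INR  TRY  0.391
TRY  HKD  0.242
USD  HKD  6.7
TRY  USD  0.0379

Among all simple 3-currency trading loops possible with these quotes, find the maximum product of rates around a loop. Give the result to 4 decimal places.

1.1503

TRY→USD→HKD→TRY: 0.0379 × 6.7 × 4.53 = 1.15030
TRY→HKD→USD→TRY: 0.242 × 0.16 × 28.4 = 1.09965
Maximum is TRY→USD→HKD→TRY at 1.1503; arbitrage exists.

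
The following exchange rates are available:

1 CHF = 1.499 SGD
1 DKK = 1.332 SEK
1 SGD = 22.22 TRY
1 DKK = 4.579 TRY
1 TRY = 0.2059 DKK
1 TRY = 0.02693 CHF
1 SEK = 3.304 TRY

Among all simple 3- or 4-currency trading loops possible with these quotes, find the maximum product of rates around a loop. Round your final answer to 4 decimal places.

0.9062

DKK→SEK→TRY→DKK: 1.332 × 3.304 × 0.2059 = 0.90615
CHF→SGD→TRY→CHF: 1.499 × 22.22 × 0.02693 = 0.89698
Maximum is DKK→SEK→TRY→DKK at 0.9062; no arbitrage — every cycle loses value.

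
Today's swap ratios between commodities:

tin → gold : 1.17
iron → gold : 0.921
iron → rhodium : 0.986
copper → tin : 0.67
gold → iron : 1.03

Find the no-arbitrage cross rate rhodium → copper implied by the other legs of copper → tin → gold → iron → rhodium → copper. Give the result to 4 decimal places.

Known legs of the cycle: 0.67 × 1.17 × 1.03 × 0.986 = 0.796113162
For no arbitrage the full-cycle product must be 1, so the missing rate is 1 / 0.796113162 ≈ 1.256103.

1.2561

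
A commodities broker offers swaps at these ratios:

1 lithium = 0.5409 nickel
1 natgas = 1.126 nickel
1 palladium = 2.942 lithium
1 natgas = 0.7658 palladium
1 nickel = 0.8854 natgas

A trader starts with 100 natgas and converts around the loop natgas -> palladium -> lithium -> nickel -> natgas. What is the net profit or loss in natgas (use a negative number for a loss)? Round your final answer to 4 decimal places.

7.8983

100 natgas × 0.7658 = 76.58 palladium
76.58 palladium × 2.942 = 225.29836 lithium
225.29836 lithium × 0.5409 = 121.863882924 nickel
121.863882924 nickel × 0.8854 = 107.8982819409096 natgas
Net change: 107.8982819409096 − 100 = 7.8982819409096 natgas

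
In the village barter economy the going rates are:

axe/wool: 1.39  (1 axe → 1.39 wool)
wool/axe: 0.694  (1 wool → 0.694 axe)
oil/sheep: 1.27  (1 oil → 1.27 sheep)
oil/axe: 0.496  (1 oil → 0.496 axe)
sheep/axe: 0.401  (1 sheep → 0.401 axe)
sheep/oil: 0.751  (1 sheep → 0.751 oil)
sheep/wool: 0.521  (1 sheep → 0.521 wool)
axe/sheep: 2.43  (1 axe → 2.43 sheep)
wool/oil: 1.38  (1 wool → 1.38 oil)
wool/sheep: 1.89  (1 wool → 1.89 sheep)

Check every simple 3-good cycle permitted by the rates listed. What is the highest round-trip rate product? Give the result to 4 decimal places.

1.0535

axe→wool→sheep→axe: 1.39 × 1.89 × 0.401 = 1.05347
axe→wool→oil→axe: 1.39 × 1.38 × 0.496 = 0.95143
sheep→wool→oil→sheep: 0.521 × 1.38 × 1.27 = 0.91310
axe→sheep→oil→axe: 2.43 × 0.751 × 0.496 = 0.90517
axe→sheep→wool→axe: 2.43 × 0.521 × 0.694 = 0.87862
Maximum is axe→wool→sheep→axe at 1.0535; arbitrage exists.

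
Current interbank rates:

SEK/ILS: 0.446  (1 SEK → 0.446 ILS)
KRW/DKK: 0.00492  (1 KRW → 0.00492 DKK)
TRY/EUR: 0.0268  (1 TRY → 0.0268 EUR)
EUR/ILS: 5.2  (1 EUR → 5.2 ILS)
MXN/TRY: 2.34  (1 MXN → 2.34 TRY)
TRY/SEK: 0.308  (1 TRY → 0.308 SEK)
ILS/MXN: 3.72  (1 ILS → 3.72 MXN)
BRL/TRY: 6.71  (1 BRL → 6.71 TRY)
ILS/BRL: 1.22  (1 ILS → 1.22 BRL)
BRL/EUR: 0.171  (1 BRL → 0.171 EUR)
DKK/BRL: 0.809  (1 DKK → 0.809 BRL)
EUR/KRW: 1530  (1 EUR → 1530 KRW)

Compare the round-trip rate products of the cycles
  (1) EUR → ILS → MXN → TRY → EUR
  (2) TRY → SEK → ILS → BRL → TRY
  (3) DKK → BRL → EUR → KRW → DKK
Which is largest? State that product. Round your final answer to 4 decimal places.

(1) 5.2 × 3.72 × 2.34 × 0.0268 = 1.21310
(2) 0.308 × 0.446 × 1.22 × 6.71 = 1.12452
(3) 0.809 × 0.171 × 1530 × 0.00492 = 1.04136
Highest is cycle (1) at 1.2131 (>1, arbitrage).

1.2131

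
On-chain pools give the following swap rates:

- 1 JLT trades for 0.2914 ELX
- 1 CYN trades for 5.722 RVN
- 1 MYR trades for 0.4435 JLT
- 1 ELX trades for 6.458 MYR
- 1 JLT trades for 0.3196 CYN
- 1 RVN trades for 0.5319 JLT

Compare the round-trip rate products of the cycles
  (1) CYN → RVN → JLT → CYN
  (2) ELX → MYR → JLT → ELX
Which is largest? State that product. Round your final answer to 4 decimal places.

0.9727

(1) 5.722 × 0.5319 × 0.3196 = 0.97271
(2) 6.458 × 0.4435 × 0.2914 = 0.83461
Highest is cycle (1) at 0.9727 (≤1, no arbitrage).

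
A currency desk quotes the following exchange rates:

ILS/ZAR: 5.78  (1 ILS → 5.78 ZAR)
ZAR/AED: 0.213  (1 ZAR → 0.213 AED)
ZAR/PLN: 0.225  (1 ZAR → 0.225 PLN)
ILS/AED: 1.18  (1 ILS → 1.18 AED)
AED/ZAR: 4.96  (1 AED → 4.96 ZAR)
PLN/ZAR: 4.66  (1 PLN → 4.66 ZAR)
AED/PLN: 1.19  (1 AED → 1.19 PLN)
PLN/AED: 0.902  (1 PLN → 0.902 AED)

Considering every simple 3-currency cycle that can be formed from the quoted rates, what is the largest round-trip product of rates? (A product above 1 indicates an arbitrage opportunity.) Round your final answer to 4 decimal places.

1.1812

AED→PLN→ZAR→AED: 1.19 × 4.66 × 0.213 = 1.18117
AED→ZAR→PLN→AED: 4.96 × 0.225 × 0.902 = 1.00663
Maximum is AED→PLN→ZAR→AED at 1.1812; arbitrage exists.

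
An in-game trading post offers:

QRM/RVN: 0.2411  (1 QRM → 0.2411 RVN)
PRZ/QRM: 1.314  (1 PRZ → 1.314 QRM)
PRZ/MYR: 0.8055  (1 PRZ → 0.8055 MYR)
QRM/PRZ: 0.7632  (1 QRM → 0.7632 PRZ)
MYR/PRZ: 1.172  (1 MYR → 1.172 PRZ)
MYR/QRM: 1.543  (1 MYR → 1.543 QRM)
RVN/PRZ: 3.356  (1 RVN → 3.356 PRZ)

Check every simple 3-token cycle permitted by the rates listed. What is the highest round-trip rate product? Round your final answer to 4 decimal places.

1.0632

PRZ→QRM→RVN→PRZ: 1.314 × 0.2411 × 3.356 = 1.06320
PRZ→MYR→QRM→PRZ: 0.8055 × 1.543 × 0.7632 = 0.94857
Maximum is PRZ→QRM→RVN→PRZ at 1.0632; arbitrage exists.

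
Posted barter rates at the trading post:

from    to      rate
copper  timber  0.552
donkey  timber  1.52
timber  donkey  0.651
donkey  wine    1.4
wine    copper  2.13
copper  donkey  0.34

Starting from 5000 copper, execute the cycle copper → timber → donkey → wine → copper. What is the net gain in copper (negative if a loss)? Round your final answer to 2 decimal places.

5000 copper × 0.552 = 2760 timber
2760 timber × 0.651 = 1796.76 donkey
1796.76 donkey × 1.4 = 2515.464 wine
2515.464 wine × 2.13 = 5357.93832 copper
Net change: 5357.93832 − 5000 = 357.93832 copper

357.94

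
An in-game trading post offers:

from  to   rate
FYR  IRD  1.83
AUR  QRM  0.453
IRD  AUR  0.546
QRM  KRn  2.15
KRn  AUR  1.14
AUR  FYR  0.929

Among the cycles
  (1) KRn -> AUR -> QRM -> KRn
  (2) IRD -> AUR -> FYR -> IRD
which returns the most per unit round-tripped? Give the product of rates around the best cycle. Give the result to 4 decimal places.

1.1103

(1) 1.14 × 0.453 × 2.15 = 1.11030
(2) 0.546 × 0.929 × 1.83 = 0.92824
Highest is cycle (1) at 1.1103 (>1, arbitrage).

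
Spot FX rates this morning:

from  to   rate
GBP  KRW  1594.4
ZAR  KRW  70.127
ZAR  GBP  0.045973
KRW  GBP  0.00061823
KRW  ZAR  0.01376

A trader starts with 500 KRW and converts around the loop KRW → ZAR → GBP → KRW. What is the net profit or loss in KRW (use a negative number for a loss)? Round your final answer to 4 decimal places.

4.2995

500 KRW × 0.01376 = 6.88 ZAR
6.88 ZAR × 0.045973 = 0.31629424 GBP
0.31629424 GBP × 1594.4 = 504.299536256 KRW
Net change: 504.299536256 − 500 = 4.299536256 KRW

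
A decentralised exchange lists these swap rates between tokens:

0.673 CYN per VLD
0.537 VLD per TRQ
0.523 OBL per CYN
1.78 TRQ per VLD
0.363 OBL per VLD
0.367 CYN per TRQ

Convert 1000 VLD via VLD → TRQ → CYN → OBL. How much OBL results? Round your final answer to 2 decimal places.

1000 VLD × 1.78 = 1780 TRQ
1780 TRQ × 0.367 = 653.26 CYN
653.26 CYN × 0.523 = 341.65498 OBL

341.65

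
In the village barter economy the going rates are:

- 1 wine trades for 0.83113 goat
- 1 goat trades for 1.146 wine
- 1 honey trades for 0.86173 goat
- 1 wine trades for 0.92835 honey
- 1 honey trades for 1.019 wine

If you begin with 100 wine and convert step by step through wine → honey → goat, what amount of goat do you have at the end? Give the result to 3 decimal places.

100 wine × 0.92835 = 92.835 honey
92.835 honey × 0.86173 = 79.99870455 goat

79.999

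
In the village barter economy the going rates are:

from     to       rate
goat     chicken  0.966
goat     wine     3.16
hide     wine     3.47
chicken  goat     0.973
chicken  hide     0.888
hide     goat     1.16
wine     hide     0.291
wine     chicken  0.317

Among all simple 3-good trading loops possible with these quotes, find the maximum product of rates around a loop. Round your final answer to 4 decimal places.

1.0667

goat→wine→hide→goat: 3.16 × 0.291 × 1.16 = 1.06669
goat→chicken→hide→goat: 0.966 × 0.888 × 1.16 = 0.99506
hide→wine→chicken→hide: 3.47 × 0.317 × 0.888 = 0.97679
goat→wine→chicken→goat: 3.16 × 0.317 × 0.973 = 0.97467
Maximum is goat→wine→hide→goat at 1.0667; arbitrage exists.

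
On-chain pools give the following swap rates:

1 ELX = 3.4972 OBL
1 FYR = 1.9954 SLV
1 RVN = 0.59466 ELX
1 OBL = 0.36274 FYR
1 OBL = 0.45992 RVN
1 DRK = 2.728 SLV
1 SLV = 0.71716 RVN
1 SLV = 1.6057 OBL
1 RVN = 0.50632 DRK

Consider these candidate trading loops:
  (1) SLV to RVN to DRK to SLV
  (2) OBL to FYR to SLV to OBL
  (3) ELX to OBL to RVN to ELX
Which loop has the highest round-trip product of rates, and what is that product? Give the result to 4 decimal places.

1.1622

(1) 0.71716 × 0.50632 × 2.728 = 0.99057
(2) 0.36274 × 1.9954 × 1.6057 = 1.16222
(3) 3.4972 × 0.45992 × 0.59466 = 0.95647
Highest is cycle (2) at 1.1622 (>1, arbitrage).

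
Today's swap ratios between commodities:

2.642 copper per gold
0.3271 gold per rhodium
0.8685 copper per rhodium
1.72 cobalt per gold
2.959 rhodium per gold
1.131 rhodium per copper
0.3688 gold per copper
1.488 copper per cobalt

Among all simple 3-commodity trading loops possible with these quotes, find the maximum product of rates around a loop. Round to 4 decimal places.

copper→rhodium→gold→copper: 1.131 × 0.3271 × 2.642 = 0.97741
copper→gold→rhodium→copper: 0.3688 × 2.959 × 0.8685 = 0.94778
copper→gold→cobalt→copper: 0.3688 × 1.72 × 1.488 = 0.94389
Maximum is copper→rhodium→gold→copper at 0.9774; no arbitrage — every cycle loses value.

0.9774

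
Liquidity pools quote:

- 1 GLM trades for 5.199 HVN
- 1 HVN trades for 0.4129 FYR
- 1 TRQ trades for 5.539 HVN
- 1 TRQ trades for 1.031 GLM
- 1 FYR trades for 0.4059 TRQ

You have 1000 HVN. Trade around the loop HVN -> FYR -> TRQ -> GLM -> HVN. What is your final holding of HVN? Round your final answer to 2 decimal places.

1000 HVN × 0.4129 = 412.9 FYR
412.9 FYR × 0.4059 = 167.59611 TRQ
167.59611 TRQ × 1.031 = 172.79158941 GLM
172.79158941 GLM × 5.199 = 898.34347334259 HVN

898.34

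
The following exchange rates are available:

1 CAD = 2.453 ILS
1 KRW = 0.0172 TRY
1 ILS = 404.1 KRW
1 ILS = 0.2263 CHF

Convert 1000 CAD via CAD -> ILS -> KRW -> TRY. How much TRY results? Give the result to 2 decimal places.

17049.63

1000 CAD × 2.453 = 2453 ILS
2453 ILS × 404.1 = 991257.3 KRW
991257.3 KRW × 0.0172 = 17049.62556 TRY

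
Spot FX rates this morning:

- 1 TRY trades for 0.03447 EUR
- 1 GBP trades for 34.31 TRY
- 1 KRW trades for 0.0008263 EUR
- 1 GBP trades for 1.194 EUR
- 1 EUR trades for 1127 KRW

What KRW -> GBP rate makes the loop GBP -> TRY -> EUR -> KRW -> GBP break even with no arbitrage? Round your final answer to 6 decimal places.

Known legs of the cycle: 34.31 × 0.03447 × 1127 = 1332.8642439
For no arbitrage the full-cycle product must be 1, so the missing rate is 1 / 1332.8642439 ≈ 0.00075026.

0.000750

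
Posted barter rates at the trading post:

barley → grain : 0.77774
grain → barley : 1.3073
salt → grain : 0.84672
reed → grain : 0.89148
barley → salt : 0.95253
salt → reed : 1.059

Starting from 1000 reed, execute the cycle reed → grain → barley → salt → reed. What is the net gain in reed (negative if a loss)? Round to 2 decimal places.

175.61

1000 reed × 0.89148 = 891.48 grain
891.48 grain × 1.3073 = 1165.431804 barley
1165.431804 barley × 0.95253 = 1110.10875626412 salt
1110.10875626412 salt × 1.059 = 1175.60517288370308 reed
Net change: 1175.60517288370308 − 1000 = 175.60517288370308 reed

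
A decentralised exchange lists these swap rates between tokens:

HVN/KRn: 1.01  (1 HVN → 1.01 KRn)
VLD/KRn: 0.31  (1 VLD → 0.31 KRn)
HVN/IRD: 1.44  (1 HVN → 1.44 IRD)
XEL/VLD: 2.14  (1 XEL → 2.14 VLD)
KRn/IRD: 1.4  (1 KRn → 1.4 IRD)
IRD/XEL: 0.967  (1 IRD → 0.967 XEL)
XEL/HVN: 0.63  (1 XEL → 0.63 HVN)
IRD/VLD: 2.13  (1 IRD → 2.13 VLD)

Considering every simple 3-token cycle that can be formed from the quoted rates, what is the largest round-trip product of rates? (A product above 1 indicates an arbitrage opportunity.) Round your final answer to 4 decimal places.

IRD→VLD→KRn→IRD: 2.13 × 0.31 × 1.4 = 0.92442
IRD→XEL→HVN→IRD: 0.967 × 0.63 × 1.44 = 0.87726
Maximum is IRD→VLD→KRn→IRD at 0.9244; no arbitrage — every cycle loses value.

0.9244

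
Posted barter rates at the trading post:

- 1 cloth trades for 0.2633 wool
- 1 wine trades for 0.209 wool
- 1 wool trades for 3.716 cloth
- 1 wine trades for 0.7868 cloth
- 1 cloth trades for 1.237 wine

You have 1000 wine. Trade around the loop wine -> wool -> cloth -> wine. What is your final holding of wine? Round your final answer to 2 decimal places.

1000 wine × 0.209 = 209 wool
209 wool × 3.716 = 776.644 cloth
776.644 cloth × 1.237 = 960.708628 wine

960.71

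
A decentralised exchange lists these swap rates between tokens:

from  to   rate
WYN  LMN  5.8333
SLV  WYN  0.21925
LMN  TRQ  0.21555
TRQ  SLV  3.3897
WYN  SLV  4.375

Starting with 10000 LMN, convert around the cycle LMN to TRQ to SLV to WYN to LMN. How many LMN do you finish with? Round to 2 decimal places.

10000 LMN × 0.21555 = 2155.5 TRQ
2155.5 TRQ × 3.3897 = 7306.49835 SLV
7306.49835 SLV × 0.21925 = 1601.9497632375 WYN
1601.9497632375 WYN × 5.8333 = 9344.65355389330875 LMN

9344.65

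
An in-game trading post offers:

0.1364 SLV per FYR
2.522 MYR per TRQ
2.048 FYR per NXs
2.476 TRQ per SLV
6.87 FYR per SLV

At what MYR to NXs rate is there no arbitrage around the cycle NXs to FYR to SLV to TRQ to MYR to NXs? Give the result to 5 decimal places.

0.57327

Known legs of the cycle: 2.048 × 0.1364 × 2.476 × 2.522 = 1.7443757686784
For no arbitrage the full-cycle product must be 1, so the missing rate is 1 / 1.7443757686784 ≈ 0.5732710.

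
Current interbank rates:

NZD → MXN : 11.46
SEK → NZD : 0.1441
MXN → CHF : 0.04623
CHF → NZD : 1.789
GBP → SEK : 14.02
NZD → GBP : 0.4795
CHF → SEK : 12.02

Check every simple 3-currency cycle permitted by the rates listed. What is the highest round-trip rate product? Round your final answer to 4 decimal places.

0.9687

GBP→SEK→NZD→GBP: 14.02 × 0.1441 × 0.4795 = 0.96873
MXN→CHF→NZD→MXN: 0.04623 × 1.789 × 11.46 = 0.94780
Maximum is GBP→SEK→NZD→GBP at 0.9687; no arbitrage — every cycle loses value.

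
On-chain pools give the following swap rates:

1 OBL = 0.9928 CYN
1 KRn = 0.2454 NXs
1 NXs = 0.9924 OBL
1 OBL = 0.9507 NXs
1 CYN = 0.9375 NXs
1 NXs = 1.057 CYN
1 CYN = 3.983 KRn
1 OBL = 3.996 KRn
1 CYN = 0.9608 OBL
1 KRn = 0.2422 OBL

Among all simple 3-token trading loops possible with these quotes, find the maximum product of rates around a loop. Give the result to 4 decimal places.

KRn→NXs→CYN→KRn: 0.2454 × 1.057 × 3.983 = 1.03314
KRn→NXs→OBL→KRn: 0.2454 × 0.9924 × 3.996 = 0.97317
CYN→OBL→NXs→CYN: 0.9608 × 0.9507 × 1.057 = 0.96550
KRn→OBL→CYN→KRn: 0.2422 × 0.9928 × 3.983 = 0.95774
CYN→NXs→OBL→CYN: 0.9375 × 0.9924 × 0.9928 = 0.92368
Maximum is KRn→NXs→CYN→KRn at 1.0331; arbitrage exists.

1.0331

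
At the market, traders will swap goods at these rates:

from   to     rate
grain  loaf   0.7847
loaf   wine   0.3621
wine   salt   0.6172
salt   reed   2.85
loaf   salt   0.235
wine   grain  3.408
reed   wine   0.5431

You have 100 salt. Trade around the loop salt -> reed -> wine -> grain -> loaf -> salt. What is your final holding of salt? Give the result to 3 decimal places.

100 salt × 2.85 = 285 reed
285 reed × 0.5431 = 154.7835 wine
154.7835 wine × 3.408 = 527.502168 grain
527.502168 grain × 0.7847 = 413.9309512296 loaf
413.9309512296 loaf × 0.235 = 97.273773538956 salt

97.274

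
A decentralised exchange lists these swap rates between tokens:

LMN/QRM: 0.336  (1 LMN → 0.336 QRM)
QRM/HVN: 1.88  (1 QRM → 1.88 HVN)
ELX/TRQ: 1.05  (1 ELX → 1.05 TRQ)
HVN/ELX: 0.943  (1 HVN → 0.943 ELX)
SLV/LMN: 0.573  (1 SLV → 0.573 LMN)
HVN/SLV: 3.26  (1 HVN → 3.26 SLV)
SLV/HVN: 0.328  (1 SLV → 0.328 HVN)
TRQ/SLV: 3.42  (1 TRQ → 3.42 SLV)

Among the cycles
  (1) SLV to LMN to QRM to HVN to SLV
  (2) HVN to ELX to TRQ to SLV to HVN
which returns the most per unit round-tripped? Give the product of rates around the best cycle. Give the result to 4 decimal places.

(1) 0.573 × 0.336 × 1.88 × 3.26 = 1.17997
(2) 0.943 × 1.05 × 3.42 × 0.328 = 1.11071
Highest is cycle (1) at 1.1800 (>1, arbitrage).

1.1800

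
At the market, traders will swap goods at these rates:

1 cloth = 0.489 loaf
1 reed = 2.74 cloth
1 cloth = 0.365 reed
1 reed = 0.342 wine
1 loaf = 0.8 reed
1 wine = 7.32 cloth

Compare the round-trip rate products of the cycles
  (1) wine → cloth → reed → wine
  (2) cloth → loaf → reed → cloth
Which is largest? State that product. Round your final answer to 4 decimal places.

(1) 7.32 × 0.365 × 0.342 = 0.91376
(2) 0.489 × 0.8 × 2.74 = 1.07189
Highest is cycle (2) at 1.0719 (>1, arbitrage).

1.0719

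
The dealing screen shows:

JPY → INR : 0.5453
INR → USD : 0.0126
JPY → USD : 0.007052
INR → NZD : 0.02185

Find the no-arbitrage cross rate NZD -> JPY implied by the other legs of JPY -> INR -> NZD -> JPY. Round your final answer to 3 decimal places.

83.929

Known legs of the cycle: 0.5453 × 0.02185 = 0.011914805
For no arbitrage the full-cycle product must be 1, so the missing rate is 1 / 0.011914805 ≈ 83.92920.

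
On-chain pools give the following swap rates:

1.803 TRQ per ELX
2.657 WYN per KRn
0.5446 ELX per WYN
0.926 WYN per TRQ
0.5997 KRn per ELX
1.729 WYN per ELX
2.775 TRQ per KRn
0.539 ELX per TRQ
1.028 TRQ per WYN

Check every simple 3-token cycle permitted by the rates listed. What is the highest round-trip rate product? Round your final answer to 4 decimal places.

ELX→WYN→TRQ→ELX: 1.729 × 1.028 × 0.539 = 0.95803
ELX→TRQ→WYN→ELX: 1.803 × 0.926 × 0.5446 = 0.90925
ELX→KRn→TRQ→ELX: 0.5997 × 2.775 × 0.539 = 0.89699
ELX→KRn→WYN→ELX: 0.5997 × 2.657 × 0.5446 = 0.86777
Maximum is ELX→WYN→TRQ→ELX at 0.9580; no arbitrage — every cycle loses value.

0.9580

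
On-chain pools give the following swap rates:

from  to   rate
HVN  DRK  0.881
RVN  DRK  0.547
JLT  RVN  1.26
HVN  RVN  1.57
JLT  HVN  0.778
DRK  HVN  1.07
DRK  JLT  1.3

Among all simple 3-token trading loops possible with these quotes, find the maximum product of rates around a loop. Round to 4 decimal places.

RVN→DRK→HVN→RVN: 0.547 × 1.07 × 1.57 = 0.91891
RVN→DRK→JLT→RVN: 0.547 × 1.3 × 1.26 = 0.89599
HVN→DRK→JLT→HVN: 0.881 × 1.3 × 0.778 = 0.89104
Maximum is RVN→DRK→HVN→RVN at 0.9189; no arbitrage — every cycle loses value.

0.9189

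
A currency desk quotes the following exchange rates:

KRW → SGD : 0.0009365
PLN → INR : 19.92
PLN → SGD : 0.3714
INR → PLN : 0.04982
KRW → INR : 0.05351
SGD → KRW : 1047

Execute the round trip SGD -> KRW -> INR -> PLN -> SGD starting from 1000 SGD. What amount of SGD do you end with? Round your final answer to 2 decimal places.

1000 SGD × 1047 = 1047000 KRW
1047000 KRW × 0.05351 = 56024.97 INR
56024.97 INR × 0.04982 = 2791.1640054 PLN
2791.1640054 PLN × 0.3714 = 1036.63831160556 SGD

1036.64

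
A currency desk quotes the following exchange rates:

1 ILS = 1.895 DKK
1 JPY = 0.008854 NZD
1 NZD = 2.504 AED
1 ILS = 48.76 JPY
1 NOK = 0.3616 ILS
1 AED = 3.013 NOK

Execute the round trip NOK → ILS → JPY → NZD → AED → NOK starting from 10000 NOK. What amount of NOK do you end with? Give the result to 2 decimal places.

11777.82

10000 NOK × 0.3616 = 3616 ILS
3616 ILS × 48.76 = 176316.16 JPY
176316.16 JPY × 0.008854 = 1561.10328064 NZD
1561.10328064 NZD × 2.504 = 3909.00261472256 AED
3909.00261472256 AED × 3.013 = 11777.82487815907328 NOK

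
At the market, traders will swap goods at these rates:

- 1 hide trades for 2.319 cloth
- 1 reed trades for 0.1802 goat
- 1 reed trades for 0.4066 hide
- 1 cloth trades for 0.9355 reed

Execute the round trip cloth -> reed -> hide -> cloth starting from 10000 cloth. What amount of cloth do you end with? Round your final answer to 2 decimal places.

10000 cloth × 0.9355 = 9355 reed
9355 reed × 0.4066 = 3803.743 hide
3803.743 hide × 2.319 = 8820.880017 cloth

8820.88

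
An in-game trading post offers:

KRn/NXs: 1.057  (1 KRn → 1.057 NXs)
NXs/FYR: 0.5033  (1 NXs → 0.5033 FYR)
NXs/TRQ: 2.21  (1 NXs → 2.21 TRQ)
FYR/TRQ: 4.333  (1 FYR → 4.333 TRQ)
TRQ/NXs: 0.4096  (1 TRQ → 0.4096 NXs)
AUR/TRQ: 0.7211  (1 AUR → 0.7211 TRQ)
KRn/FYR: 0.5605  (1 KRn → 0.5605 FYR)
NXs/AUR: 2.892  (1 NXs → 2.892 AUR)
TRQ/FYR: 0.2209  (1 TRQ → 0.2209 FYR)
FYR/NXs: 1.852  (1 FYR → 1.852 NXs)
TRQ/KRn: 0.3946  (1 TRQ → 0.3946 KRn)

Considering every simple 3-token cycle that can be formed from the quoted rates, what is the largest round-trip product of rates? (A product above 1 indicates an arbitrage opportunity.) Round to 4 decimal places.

0.9583

TRQ→KRn→FYR→TRQ: 0.3946 × 0.5605 × 4.333 = 0.95834
NXs→TRQ→KRn→NXs: 2.21 × 0.3946 × 1.057 = 0.92177
NXs→TRQ→FYR→NXs: 2.21 × 0.2209 × 1.852 = 0.90413
NXs→FYR→TRQ→NXs: 0.5033 × 4.333 × 0.4096 = 0.89326
NXs→AUR→TRQ→NXs: 2.892 × 0.7211 × 0.4096 = 0.85419
Maximum is TRQ→KRn→FYR→TRQ at 0.9583; no arbitrage — every cycle loses value.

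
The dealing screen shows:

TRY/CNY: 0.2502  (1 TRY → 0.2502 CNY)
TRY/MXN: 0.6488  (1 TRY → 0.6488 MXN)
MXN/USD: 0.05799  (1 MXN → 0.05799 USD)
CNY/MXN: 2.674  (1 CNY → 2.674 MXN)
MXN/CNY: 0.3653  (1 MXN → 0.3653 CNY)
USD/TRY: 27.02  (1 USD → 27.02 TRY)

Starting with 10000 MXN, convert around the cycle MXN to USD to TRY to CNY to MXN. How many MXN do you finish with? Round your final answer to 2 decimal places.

10000 MXN × 0.05799 = 579.9 USD
579.9 USD × 27.02 = 15668.898 TRY
15668.898 TRY × 0.2502 = 3920.3582796 CNY
3920.3582796 CNY × 2.674 = 10483.0380396504 MXN

10483.04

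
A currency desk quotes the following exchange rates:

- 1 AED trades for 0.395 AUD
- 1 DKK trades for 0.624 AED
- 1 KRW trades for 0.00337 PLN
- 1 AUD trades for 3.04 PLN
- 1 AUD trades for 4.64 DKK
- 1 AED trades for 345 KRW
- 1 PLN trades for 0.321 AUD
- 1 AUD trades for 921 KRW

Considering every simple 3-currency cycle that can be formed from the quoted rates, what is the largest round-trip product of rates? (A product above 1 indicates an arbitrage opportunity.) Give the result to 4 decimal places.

DKK→AED→AUD→DKK: 0.624 × 0.395 × 4.64 = 1.14367
AUD→KRW→PLN→AUD: 921 × 0.00337 × 0.321 = 0.99631
Maximum is DKK→AED→AUD→DKK at 1.1437; arbitrage exists.

1.1437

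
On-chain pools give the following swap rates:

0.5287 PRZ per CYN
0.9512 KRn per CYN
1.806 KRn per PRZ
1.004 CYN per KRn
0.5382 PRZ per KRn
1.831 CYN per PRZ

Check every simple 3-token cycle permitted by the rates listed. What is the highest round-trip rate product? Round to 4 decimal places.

CYN→PRZ→KRn→CYN: 0.5287 × 1.806 × 1.004 = 0.95865
CYN→KRn→PRZ→CYN: 0.9512 × 0.5382 × 1.831 = 0.93735
Maximum is CYN→PRZ→KRn→CYN at 0.9587; no arbitrage — every cycle loses value.

0.9587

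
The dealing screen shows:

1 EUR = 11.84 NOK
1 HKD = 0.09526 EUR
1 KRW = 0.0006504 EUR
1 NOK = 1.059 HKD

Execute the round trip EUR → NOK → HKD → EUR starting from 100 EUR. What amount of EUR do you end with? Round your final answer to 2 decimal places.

119.44

100 EUR × 11.84 = 1184 NOK
1184 NOK × 1.059 = 1253.856 HKD
1253.856 HKD × 0.09526 = 119.44232256 EUR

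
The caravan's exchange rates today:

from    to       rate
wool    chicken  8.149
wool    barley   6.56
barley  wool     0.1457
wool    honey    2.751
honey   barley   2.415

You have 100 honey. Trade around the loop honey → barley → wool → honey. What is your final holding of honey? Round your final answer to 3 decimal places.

100 honey × 2.415 = 241.5 barley
241.5 barley × 0.1457 = 35.18655 wool
35.18655 wool × 2.751 = 96.79819905 honey

96.798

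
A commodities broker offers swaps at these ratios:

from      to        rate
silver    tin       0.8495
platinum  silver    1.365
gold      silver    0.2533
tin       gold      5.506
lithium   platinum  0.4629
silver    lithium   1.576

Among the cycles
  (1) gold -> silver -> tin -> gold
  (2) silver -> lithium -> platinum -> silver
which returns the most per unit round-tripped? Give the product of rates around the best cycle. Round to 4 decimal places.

(1) 0.2533 × 0.8495 × 5.506 = 1.18477
(2) 1.576 × 0.4629 × 1.365 = 0.99581
Highest is cycle (1) at 1.1848 (>1, arbitrage).

1.1848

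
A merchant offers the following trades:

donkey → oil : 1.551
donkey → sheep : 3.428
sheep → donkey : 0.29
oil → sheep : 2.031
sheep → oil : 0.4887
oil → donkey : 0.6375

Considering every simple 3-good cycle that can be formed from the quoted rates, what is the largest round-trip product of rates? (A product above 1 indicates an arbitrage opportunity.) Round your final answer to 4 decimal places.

1.0680

oil→donkey→sheep→oil: 0.6375 × 3.428 × 0.4887 = 1.06798
oil→sheep→donkey→oil: 2.031 × 0.29 × 1.551 = 0.91352
Maximum is oil→donkey→sheep→oil at 1.0680; arbitrage exists.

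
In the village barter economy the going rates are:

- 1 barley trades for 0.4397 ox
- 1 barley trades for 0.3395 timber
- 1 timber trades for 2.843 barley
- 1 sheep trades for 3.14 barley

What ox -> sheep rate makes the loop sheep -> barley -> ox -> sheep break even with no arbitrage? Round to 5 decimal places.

0.72429

Known legs of the cycle: 3.14 × 0.4397 = 1.380658
For no arbitrage the full-cycle product must be 1, so the missing rate is 1 / 1.380658 ≈ 0.7242923.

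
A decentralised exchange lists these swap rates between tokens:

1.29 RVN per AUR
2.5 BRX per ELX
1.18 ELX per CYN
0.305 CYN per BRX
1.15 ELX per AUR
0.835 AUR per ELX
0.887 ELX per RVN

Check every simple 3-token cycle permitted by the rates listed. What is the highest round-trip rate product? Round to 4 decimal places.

RVN→ELX→AUR→RVN: 0.887 × 0.835 × 1.29 = 0.95543
BRX→CYN→ELX→BRX: 0.305 × 1.18 × 2.5 = 0.89975
Maximum is RVN→ELX→AUR→RVN at 0.9554; no arbitrage — every cycle loses value.

0.9554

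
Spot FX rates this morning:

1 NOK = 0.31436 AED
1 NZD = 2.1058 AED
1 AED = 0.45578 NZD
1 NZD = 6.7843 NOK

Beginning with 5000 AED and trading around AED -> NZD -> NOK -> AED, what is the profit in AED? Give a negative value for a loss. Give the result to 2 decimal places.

-139.76

5000 AED × 0.45578 = 2278.9 NZD
2278.9 NZD × 6.7843 = 15460.74127 NOK
15460.74127 NOK × 0.31436 = 4860.2386256372 AED
Net change: 4860.2386256372 − 5000 = -139.7613743628 AED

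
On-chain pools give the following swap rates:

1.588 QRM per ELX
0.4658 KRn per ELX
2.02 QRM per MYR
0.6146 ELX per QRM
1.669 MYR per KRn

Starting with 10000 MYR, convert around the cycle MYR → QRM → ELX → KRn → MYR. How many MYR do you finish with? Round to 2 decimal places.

9651.61

10000 MYR × 2.02 = 20200 QRM
20200 QRM × 0.6146 = 12414.92 ELX
12414.92 ELX × 0.4658 = 5782.869736 KRn
5782.869736 KRn × 1.669 = 9651.609589384 MYR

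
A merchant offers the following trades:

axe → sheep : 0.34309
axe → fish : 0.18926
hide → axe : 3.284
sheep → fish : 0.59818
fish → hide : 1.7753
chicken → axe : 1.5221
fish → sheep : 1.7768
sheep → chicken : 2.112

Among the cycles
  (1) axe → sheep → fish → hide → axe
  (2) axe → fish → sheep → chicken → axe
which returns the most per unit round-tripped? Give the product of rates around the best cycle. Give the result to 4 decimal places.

1.1965

(1) 0.34309 × 0.59818 × 1.7753 × 3.284 = 1.19651
(2) 0.18926 × 1.7768 × 2.112 × 1.5221 = 1.08102
Highest is cycle (1) at 1.1965 (>1, arbitrage).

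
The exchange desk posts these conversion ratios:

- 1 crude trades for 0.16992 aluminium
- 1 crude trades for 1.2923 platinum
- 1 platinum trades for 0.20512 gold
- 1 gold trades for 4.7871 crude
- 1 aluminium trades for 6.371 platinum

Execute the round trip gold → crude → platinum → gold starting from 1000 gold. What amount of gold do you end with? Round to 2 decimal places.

1268.95

1000 gold × 4.7871 = 4787.1 crude
4787.1 crude × 1.2923 = 6186.36933 platinum
6186.36933 platinum × 0.20512 = 1268.9480769696 gold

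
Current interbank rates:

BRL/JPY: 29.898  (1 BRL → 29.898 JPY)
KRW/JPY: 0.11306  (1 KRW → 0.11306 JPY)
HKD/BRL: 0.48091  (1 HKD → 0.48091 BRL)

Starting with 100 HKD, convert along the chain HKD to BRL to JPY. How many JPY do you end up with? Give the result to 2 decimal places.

100 HKD × 0.48091 = 48.091 BRL
48.091 BRL × 29.898 = 1437.824718 JPY

1437.82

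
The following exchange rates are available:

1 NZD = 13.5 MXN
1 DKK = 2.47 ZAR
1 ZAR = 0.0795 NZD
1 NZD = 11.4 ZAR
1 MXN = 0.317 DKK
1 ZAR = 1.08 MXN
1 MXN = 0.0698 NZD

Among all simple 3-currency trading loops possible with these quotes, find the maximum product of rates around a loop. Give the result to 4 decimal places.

ZAR→MXN→NZD→ZAR: 1.08 × 0.0698 × 11.4 = 0.85938
ZAR→MXN→DKK→ZAR: 1.08 × 0.317 × 2.47 = 0.84563
Maximum is ZAR→MXN→NZD→ZAR at 0.8594; no arbitrage — every cycle loses value.

0.8594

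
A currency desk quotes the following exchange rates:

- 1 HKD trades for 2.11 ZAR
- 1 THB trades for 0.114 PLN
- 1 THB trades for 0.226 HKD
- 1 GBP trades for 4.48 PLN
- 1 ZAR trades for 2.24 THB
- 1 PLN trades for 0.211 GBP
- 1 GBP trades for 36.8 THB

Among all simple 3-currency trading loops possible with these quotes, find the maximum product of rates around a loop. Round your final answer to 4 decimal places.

1.0682

ZAR→THB→HKD→ZAR: 2.24 × 0.226 × 2.11 = 1.06817
PLN→GBP→THB→PLN: 0.211 × 36.8 × 0.114 = 0.88519
Maximum is ZAR→THB→HKD→ZAR at 1.0682; arbitrage exists.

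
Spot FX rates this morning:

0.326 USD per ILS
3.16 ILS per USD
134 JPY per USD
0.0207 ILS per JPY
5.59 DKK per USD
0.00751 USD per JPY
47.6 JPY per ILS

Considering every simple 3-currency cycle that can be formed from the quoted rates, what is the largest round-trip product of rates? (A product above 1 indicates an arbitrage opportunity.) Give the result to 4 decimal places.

1.1296

ILS→JPY→USD→ILS: 47.6 × 0.00751 × 3.16 = 1.12962
ILS→USD→JPY→ILS: 0.326 × 134 × 0.0207 = 0.90426
Maximum is ILS→JPY→USD→ILS at 1.1296; arbitrage exists.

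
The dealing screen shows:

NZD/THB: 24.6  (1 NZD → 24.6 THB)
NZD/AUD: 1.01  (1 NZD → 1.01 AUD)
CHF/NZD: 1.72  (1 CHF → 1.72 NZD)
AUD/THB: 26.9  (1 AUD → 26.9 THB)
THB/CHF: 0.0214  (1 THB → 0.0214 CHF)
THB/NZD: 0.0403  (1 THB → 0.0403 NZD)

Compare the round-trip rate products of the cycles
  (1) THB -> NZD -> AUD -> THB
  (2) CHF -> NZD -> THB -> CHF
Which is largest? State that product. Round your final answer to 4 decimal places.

(1) 0.0403 × 1.01 × 26.9 = 1.09491
(2) 1.72 × 24.6 × 0.0214 = 0.90548
Highest is cycle (1) at 1.0949 (>1, arbitrage).

1.0949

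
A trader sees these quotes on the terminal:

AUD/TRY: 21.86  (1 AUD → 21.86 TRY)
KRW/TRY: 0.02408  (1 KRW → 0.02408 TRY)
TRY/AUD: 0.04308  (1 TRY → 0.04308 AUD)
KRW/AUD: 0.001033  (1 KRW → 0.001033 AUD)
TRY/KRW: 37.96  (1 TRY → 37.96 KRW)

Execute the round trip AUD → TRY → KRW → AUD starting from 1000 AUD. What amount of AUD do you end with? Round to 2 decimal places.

857.19

1000 AUD × 21.86 = 21860 TRY
21860 TRY × 37.96 = 829805.6 KRW
829805.6 KRW × 0.001033 = 857.1891848 AUD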